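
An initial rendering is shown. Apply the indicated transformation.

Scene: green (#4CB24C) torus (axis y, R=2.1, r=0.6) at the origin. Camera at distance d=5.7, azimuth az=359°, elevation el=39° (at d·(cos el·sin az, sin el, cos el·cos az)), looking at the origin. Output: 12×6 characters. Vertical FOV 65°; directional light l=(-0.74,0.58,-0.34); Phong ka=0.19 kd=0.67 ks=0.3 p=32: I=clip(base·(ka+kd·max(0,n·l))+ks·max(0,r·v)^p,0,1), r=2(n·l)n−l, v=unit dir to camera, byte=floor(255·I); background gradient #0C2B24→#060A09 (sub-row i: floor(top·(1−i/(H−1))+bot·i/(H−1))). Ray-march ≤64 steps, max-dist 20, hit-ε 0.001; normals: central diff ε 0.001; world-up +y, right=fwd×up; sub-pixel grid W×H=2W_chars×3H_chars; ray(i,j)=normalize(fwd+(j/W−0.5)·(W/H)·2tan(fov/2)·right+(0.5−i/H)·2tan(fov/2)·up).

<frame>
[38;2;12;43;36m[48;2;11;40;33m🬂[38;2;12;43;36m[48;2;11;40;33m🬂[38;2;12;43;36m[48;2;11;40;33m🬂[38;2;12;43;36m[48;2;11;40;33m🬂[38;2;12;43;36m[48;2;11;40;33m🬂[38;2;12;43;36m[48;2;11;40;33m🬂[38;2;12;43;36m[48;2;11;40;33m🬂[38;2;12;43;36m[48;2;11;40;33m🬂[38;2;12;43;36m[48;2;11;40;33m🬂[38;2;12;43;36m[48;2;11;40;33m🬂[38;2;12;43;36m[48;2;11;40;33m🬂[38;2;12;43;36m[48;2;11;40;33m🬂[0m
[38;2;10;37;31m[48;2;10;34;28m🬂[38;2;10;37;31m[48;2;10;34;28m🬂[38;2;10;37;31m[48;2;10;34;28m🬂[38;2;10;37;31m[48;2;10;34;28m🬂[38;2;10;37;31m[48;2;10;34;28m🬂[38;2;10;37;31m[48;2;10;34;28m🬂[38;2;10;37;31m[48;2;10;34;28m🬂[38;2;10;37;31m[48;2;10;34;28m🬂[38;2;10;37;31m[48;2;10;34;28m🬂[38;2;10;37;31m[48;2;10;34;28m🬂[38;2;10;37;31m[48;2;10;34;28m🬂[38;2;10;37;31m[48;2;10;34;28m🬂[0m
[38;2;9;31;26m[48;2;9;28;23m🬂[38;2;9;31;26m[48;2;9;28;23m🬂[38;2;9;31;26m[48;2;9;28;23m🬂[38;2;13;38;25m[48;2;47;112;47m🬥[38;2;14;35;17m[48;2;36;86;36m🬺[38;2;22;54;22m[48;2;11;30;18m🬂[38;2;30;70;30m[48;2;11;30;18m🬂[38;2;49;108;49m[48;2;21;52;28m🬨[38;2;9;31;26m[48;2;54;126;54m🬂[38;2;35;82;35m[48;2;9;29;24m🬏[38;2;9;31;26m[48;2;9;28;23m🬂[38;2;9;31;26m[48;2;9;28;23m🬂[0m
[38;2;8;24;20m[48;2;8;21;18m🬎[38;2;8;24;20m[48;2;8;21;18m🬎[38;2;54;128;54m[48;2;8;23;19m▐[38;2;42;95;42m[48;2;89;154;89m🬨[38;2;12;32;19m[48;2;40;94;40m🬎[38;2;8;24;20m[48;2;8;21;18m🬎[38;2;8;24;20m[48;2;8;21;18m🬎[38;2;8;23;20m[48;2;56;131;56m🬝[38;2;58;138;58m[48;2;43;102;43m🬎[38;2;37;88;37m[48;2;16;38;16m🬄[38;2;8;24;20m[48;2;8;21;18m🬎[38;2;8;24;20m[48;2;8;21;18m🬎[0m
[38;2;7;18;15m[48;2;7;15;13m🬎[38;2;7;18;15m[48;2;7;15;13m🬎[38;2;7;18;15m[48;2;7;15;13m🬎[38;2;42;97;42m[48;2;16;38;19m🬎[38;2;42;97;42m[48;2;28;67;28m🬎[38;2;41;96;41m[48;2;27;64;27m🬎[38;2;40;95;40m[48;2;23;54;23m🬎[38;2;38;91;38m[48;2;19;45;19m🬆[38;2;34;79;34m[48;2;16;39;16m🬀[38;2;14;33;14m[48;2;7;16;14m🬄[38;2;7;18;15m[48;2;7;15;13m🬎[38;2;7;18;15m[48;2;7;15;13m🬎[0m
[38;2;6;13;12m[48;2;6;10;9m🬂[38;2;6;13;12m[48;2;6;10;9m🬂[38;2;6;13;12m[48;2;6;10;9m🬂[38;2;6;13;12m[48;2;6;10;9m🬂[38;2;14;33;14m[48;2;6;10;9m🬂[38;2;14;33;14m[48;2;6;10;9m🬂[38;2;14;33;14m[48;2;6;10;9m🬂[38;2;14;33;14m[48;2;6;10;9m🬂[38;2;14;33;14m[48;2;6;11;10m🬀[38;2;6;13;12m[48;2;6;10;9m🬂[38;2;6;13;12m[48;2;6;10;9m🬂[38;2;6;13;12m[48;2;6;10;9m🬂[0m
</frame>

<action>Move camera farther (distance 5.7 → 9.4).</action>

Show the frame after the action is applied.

<frame>
[38;2;12;43;36m[48;2;11;40;33m🬂[38;2;12;43;36m[48;2;11;40;33m🬂[38;2;12;43;36m[48;2;11;40;33m🬂[38;2;12;43;36m[48;2;11;40;33m🬂[38;2;12;43;36m[48;2;11;40;33m🬂[38;2;12;43;36m[48;2;11;40;33m🬂[38;2;12;43;36m[48;2;11;40;33m🬂[38;2;12;43;36m[48;2;11;40;33m🬂[38;2;12;43;36m[48;2;11;40;33m🬂[38;2;12;43;36m[48;2;11;40;33m🬂[38;2;12;43;36m[48;2;11;40;33m🬂[38;2;12;43;36m[48;2;11;40;33m🬂[0m
[38;2;10;37;31m[48;2;10;34;28m🬂[38;2;10;37;31m[48;2;10;34;28m🬂[38;2;10;37;31m[48;2;10;34;28m🬂[38;2;10;37;31m[48;2;10;34;28m🬂[38;2;10;37;31m[48;2;10;34;28m🬂[38;2;10;37;31m[48;2;10;34;28m🬂[38;2;10;37;31m[48;2;10;34;28m🬂[38;2;10;37;31m[48;2;10;34;28m🬂[38;2;10;37;31m[48;2;10;34;28m🬂[38;2;10;37;31m[48;2;10;34;28m🬂[38;2;10;37;31m[48;2;10;34;28m🬂[38;2;10;37;31m[48;2;10;34;28m🬂[0m
[38;2;9;31;26m[48;2;9;28;23m🬂[38;2;9;31;26m[48;2;9;28;23m🬂[38;2;9;31;26m[48;2;9;28;23m🬂[38;2;9;31;26m[48;2;9;28;23m🬂[38;2;9;29;24m[48;2;36;85;36m🬝[38;2;14;38;21m[48;2;45;107;45m🬸[38;2;11;32;20m[48;2;34;81;34m🬰[38;2;9;30;25m[48;2;47;112;47m🬊[38;2;9;31;26m[48;2;9;28;23m🬂[38;2;9;31;26m[48;2;9;28;23m🬂[38;2;9;31;26m[48;2;9;28;23m🬂[38;2;9;31;26m[48;2;9;28;23m🬂[0m
[38;2;8;24;20m[48;2;8;21;18m🬎[38;2;8;24;20m[48;2;8;21;18m🬎[38;2;8;24;20m[48;2;8;21;18m🬎[38;2;8;24;20m[48;2;8;21;18m🬎[38;2;54;119;54m[48;2;21;51;26m🬪[38;2;38;90;38m[48;2;8;24;20m🬱[38;2;8;24;20m[48;2;32;77;32m🬎[38;2;17;42;20m[48;2;53;124;53m🬶[38;2;14;33;14m[48;2;8;22;19m🬄[38;2;8;24;20m[48;2;8;21;18m🬎[38;2;8;24;20m[48;2;8;21;18m🬎[38;2;8;24;20m[48;2;8;21;18m🬎[0m
[38;2;7;18;15m[48;2;7;15;13m🬎[38;2;7;18;15m[48;2;7;15;13m🬎[38;2;7;18;15m[48;2;7;15;13m🬎[38;2;7;18;15m[48;2;7;15;13m🬎[38;2;7;18;15m[48;2;7;15;13m🬎[38;2;14;33;14m[48;2;7;16;14m🬂[38;2;14;33;14m[48;2;7;16;14m🬂[38;2;14;33;14m[48;2;7;16;14m🬀[38;2;7;18;15m[48;2;7;15;13m🬎[38;2;7;18;15m[48;2;7;15;13m🬎[38;2;7;18;15m[48;2;7;15;13m🬎[38;2;7;18;15m[48;2;7;15;13m🬎[0m
[38;2;6;13;12m[48;2;6;10;9m🬂[38;2;6;13;12m[48;2;6;10;9m🬂[38;2;6;13;12m[48;2;6;10;9m🬂[38;2;6;13;12m[48;2;6;10;9m🬂[38;2;6;13;12m[48;2;6;10;9m🬂[38;2;6;13;12m[48;2;6;10;9m🬂[38;2;6;13;12m[48;2;6;10;9m🬂[38;2;6;13;12m[48;2;6;10;9m🬂[38;2;6;13;12m[48;2;6;10;9m🬂[38;2;6;13;12m[48;2;6;10;9m🬂[38;2;6;13;12m[48;2;6;10;9m🬂[38;2;6;13;12m[48;2;6;10;9m🬂[0m
</frame>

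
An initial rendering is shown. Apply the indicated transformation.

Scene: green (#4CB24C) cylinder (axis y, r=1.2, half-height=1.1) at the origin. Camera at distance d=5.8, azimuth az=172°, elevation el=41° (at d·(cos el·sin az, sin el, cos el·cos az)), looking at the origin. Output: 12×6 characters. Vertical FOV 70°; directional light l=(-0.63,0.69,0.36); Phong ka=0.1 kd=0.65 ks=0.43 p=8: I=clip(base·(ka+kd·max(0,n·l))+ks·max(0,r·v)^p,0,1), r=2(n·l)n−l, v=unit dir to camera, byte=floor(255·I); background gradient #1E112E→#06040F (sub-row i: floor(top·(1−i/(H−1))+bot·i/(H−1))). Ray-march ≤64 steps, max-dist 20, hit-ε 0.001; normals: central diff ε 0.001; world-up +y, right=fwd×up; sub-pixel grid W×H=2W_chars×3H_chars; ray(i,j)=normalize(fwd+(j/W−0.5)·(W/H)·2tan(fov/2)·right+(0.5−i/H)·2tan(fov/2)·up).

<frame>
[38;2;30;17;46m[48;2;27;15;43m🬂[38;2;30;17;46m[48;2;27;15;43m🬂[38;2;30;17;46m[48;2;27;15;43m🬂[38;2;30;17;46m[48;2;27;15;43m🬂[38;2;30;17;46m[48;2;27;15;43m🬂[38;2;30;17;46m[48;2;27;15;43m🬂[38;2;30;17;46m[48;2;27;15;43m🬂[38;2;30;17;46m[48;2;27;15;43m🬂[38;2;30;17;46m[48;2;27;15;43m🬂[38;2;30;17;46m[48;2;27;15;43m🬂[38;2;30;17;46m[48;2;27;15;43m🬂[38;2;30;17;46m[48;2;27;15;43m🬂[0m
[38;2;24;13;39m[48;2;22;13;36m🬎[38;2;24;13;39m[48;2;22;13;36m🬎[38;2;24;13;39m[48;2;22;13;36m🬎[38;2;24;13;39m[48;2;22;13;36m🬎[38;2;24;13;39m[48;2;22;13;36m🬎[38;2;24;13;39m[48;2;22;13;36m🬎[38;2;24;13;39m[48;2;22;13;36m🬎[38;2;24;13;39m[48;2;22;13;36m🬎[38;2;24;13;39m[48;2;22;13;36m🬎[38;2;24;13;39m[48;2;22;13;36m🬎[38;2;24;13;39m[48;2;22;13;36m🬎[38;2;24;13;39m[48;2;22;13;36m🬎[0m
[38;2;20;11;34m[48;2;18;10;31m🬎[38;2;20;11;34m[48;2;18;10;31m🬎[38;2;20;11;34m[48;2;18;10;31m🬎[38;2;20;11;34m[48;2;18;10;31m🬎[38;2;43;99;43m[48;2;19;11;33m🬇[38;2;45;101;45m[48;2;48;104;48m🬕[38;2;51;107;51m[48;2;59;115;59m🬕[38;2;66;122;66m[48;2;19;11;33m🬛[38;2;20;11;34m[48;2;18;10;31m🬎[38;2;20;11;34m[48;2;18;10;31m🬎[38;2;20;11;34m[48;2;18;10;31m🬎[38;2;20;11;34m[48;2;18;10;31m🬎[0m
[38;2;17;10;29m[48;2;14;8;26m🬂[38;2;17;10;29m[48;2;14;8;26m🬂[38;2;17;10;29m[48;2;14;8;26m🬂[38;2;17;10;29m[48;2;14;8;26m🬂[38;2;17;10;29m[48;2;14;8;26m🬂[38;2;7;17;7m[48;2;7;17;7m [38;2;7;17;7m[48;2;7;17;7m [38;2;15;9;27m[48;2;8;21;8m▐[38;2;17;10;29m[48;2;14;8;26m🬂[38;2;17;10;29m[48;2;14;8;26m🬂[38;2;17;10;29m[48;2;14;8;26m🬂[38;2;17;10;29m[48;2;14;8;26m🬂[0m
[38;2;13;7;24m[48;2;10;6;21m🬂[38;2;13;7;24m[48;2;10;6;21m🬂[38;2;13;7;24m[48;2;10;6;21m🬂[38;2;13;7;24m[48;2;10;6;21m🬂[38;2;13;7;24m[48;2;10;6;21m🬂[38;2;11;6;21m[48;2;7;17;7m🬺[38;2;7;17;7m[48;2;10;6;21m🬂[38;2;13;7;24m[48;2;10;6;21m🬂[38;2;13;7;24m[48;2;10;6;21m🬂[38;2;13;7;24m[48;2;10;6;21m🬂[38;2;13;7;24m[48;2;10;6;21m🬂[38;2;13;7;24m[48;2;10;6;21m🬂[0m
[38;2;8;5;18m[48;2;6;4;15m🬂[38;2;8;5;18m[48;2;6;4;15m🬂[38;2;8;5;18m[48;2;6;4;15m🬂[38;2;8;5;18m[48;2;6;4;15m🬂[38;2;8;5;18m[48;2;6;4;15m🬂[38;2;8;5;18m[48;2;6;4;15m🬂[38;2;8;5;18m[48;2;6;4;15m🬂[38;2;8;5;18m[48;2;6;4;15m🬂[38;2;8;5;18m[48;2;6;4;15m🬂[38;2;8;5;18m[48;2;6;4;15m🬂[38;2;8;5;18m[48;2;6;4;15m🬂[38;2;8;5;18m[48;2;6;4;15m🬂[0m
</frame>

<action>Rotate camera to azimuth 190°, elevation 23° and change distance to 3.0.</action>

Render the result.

<frame>
[38;2;30;17;46m[48;2;27;15;43m🬂[38;2;30;17;46m[48;2;27;15;43m🬂[38;2;30;17;46m[48;2;27;15;43m🬂[38;2;30;17;46m[48;2;27;15;43m🬂[38;2;30;17;46m[48;2;27;15;43m🬂[38;2;30;17;46m[48;2;27;15;43m🬂[38;2;30;17;46m[48;2;27;15;43m🬂[38;2;30;17;46m[48;2;27;15;43m🬂[38;2;30;17;46m[48;2;27;15;43m🬂[38;2;30;17;46m[48;2;27;15;43m🬂[38;2;30;17;46m[48;2;27;15;43m🬂[38;2;30;17;46m[48;2;27;15;43m🬂[0m
[38;2;24;13;39m[48;2;22;13;36m🬎[38;2;24;13;39m[48;2;22;13;36m🬎[38;2;24;13;39m[48;2;22;13;36m🬎[38;2;24;13;39m[48;2;7;17;7m🬎[38;2;24;13;39m[48;2;7;17;7m🬎[38;2;24;13;39m[48;2;7;17;7m🬎[38;2;24;13;39m[48;2;7;17;7m🬎[38;2;24;13;39m[48;2;7;17;7m🬎[38;2;24;13;39m[48;2;13;32;13m🬎[38;2;24;13;38m[48;2;27;58;27m🬬[38;2;24;13;39m[48;2;22;13;36m🬎[38;2;24;13;39m[48;2;22;13;36m🬎[0m
[38;2;20;11;34m[48;2;18;10;31m🬎[38;2;20;11;34m[48;2;18;10;31m🬎[38;2;20;11;34m[48;2;18;10;31m🬎[38;2;7;17;7m[48;2;18;10;31m🬬[38;2;7;17;7m[48;2;7;17;7m [38;2;7;17;7m[48;2;7;17;7m [38;2;7;17;7m[48;2;7;17;7m [38;2;7;17;7m[48;2;7;17;7m [38;2;11;27;11m[48;2;18;42;18m▌[38;2;27;64;27m[48;2;19;10;32m🬄[38;2;20;11;34m[48;2;18;10;31m🬎[38;2;20;11;34m[48;2;18;10;31m🬎[0m
[38;2;17;10;29m[48;2;14;8;26m🬂[38;2;17;10;29m[48;2;14;8;26m🬂[38;2;17;10;29m[48;2;14;8;26m🬂[38;2;15;9;27m[48;2;7;17;7m▌[38;2;7;17;7m[48;2;7;17;7m [38;2;7;17;7m[48;2;7;17;7m [38;2;7;17;7m[48;2;7;17;7m [38;2;7;17;7m[48;2;8;19;8m🬕[38;2;13;32;13m[48;2;22;51;22m▌[38;2;17;10;29m[48;2;14;8;26m🬂[38;2;17;10;29m[48;2;14;8;26m🬂[38;2;17;10;29m[48;2;14;8;26m🬂[0m
[38;2;13;7;24m[48;2;10;6;21m🬂[38;2;13;7;24m[48;2;10;6;21m🬂[38;2;13;7;24m[48;2;10;6;21m🬂[38;2;11;6;21m[48;2;7;17;7m🬺[38;2;7;17;7m[48;2;7;17;7m [38;2;7;17;7m[48;2;7;17;7m [38;2;7;17;7m[48;2;7;17;7m [38;2;7;17;7m[48;2;9;23;9m▌[38;2;19;45;19m[48;2;10;6;21m🬕[38;2;13;7;24m[48;2;10;6;21m🬂[38;2;13;7;24m[48;2;10;6;21m🬂[38;2;13;7;24m[48;2;10;6;21m🬂[0m
[38;2;8;5;18m[48;2;6;4;15m🬂[38;2;8;5;18m[48;2;6;4;15m🬂[38;2;8;5;18m[48;2;6;4;15m🬂[38;2;8;5;18m[48;2;6;4;15m🬂[38;2;7;17;7m[48;2;6;4;15m🬊[38;2;7;17;7m[48;2;6;4;15m🬬[38;2;7;17;7m[48;2;7;17;7m [38;2;9;22;9m[48;2;6;4;15m🬎[38;2;20;47;20m[48;2;6;4;16m🬀[38;2;8;5;18m[48;2;6;4;15m🬂[38;2;8;5;18m[48;2;6;4;15m🬂[38;2;8;5;18m[48;2;6;4;15m🬂[0m
</frame>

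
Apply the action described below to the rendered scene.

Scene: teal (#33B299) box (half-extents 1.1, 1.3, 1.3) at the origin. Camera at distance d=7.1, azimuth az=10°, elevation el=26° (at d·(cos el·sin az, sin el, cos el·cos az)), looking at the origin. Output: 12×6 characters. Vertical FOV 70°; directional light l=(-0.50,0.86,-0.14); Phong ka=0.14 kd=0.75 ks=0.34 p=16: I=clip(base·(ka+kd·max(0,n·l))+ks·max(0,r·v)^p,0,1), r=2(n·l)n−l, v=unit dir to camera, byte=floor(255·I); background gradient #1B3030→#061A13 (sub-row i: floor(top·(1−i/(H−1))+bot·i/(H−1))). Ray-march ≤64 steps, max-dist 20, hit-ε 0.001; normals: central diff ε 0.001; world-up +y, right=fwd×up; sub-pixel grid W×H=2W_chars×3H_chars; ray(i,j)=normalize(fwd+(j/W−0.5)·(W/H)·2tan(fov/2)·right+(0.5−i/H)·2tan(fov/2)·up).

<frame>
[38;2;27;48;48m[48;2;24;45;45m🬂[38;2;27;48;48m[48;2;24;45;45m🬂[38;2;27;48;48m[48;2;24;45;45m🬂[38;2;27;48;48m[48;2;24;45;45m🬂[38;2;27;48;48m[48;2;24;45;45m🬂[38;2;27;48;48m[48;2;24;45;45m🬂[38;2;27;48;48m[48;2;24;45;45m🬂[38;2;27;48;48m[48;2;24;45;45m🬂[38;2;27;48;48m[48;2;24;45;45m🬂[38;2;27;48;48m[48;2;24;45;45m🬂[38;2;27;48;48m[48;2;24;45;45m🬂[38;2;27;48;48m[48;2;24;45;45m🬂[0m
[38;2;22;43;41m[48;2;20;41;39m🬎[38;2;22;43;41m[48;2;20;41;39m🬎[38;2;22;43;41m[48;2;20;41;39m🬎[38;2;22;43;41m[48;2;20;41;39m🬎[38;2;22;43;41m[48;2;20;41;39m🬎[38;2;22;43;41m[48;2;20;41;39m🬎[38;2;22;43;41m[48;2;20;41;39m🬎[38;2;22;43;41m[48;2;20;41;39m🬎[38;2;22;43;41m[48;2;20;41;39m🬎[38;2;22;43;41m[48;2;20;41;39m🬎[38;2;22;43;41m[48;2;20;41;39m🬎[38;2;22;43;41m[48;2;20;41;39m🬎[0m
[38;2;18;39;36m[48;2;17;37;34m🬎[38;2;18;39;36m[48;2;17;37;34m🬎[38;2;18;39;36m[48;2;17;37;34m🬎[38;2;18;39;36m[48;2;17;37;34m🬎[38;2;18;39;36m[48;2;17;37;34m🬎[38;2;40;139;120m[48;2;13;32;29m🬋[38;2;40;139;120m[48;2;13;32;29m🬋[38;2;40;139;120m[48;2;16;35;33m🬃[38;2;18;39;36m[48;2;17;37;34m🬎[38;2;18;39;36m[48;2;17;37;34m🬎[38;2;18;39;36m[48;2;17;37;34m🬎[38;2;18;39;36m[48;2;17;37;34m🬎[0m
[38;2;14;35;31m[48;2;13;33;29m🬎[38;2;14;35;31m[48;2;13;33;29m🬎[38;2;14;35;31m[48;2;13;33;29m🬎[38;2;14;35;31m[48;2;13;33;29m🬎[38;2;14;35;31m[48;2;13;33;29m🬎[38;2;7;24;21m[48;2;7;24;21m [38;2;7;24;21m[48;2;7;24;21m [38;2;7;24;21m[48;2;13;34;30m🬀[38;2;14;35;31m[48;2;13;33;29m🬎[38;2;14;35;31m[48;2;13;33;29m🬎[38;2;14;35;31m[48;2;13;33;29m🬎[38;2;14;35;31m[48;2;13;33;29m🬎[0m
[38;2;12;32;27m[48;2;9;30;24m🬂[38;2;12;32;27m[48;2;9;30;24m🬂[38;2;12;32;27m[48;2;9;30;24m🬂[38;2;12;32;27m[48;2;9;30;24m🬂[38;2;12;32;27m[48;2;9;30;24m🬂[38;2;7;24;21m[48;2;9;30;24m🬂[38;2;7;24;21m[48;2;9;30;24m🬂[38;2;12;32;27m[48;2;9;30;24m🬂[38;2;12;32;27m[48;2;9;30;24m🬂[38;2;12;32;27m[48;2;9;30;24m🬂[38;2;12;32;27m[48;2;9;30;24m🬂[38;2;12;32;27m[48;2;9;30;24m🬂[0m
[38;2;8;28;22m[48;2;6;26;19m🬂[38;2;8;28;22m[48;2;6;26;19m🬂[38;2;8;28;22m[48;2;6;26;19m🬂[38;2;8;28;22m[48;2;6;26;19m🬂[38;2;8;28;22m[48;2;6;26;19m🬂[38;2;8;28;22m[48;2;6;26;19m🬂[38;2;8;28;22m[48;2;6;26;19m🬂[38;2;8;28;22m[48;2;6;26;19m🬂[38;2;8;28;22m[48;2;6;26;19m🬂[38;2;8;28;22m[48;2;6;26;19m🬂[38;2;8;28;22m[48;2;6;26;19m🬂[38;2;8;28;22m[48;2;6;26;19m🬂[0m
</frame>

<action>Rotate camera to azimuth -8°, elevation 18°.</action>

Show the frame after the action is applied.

<frame>
[38;2;27;48;48m[48;2;24;45;45m🬂[38;2;27;48;48m[48;2;24;45;45m🬂[38;2;27;48;48m[48;2;24;45;45m🬂[38;2;27;48;48m[48;2;24;45;45m🬂[38;2;27;48;48m[48;2;24;45;45m🬂[38;2;27;48;48m[48;2;24;45;45m🬂[38;2;27;48;48m[48;2;24;45;45m🬂[38;2;27;48;48m[48;2;24;45;45m🬂[38;2;27;48;48m[48;2;24;45;45m🬂[38;2;27;48;48m[48;2;24;45;45m🬂[38;2;27;48;48m[48;2;24;45;45m🬂[38;2;27;48;48m[48;2;24;45;45m🬂[0m
[38;2;22;43;41m[48;2;20;41;39m🬎[38;2;22;43;41m[48;2;20;41;39m🬎[38;2;22;43;41m[48;2;20;41;39m🬎[38;2;22;43;41m[48;2;20;41;39m🬎[38;2;22;43;41m[48;2;20;41;39m🬎[38;2;22;43;41m[48;2;20;41;39m🬎[38;2;22;43;41m[48;2;20;41;39m🬎[38;2;22;43;41m[48;2;20;41;39m🬎[38;2;22;43;41m[48;2;20;41;39m🬎[38;2;22;43;41m[48;2;20;41;39m🬎[38;2;22;43;41m[48;2;20;41;39m🬎[38;2;22;43;41m[48;2;20;41;39m🬎[0m
[38;2;18;39;36m[48;2;17;37;34m🬎[38;2;18;39;36m[48;2;17;37;34m🬎[38;2;18;39;36m[48;2;17;37;34m🬎[38;2;18;39;36m[48;2;17;37;34m🬎[38;2;18;39;36m[48;2;17;37;34m🬎[38;2;40;139;120m[48;2;13;32;29m🬋[38;2;40;139;120m[48;2;13;32;29m🬋[38;2;18;38;36m[48;2;7;24;21m🬨[38;2;18;39;36m[48;2;17;37;34m🬎[38;2;18;39;36m[48;2;17;37;34m🬎[38;2;18;39;36m[48;2;17;37;34m🬎[38;2;18;39;36m[48;2;17;37;34m🬎[0m
[38;2;14;35;31m[48;2;13;33;29m🬎[38;2;14;35;31m[48;2;13;33;29m🬎[38;2;14;35;31m[48;2;13;33;29m🬎[38;2;14;35;31m[48;2;13;33;29m🬎[38;2;14;35;31m[48;2;13;33;29m🬎[38;2;7;24;21m[48;2;13;33;29m🬬[38;2;7;24;21m[48;2;7;24;21m [38;2;7;24;21m[48;2;14;34;30m▌[38;2;14;35;31m[48;2;13;33;29m🬎[38;2;14;35;31m[48;2;13;33;29m🬎[38;2;14;35;31m[48;2;13;33;29m🬎[38;2;14;35;31m[48;2;13;33;29m🬎[0m
[38;2;12;32;27m[48;2;9;30;24m🬂[38;2;12;32;27m[48;2;9;30;24m🬂[38;2;12;32;27m[48;2;9;30;24m🬂[38;2;12;32;27m[48;2;9;30;24m🬂[38;2;12;32;27m[48;2;9;30;24m🬂[38;2;10;30;25m[48;2;7;24;21m🬺[38;2;7;24;21m[48;2;9;30;24m🬂[38;2;7;24;21m[48;2;10;30;25m🬀[38;2;12;32;27m[48;2;9;30;24m🬂[38;2;12;32;27m[48;2;9;30;24m🬂[38;2;12;32;27m[48;2;9;30;24m🬂[38;2;12;32;27m[48;2;9;30;24m🬂[0m
[38;2;8;28;22m[48;2;6;26;19m🬂[38;2;8;28;22m[48;2;6;26;19m🬂[38;2;8;28;22m[48;2;6;26;19m🬂[38;2;8;28;22m[48;2;6;26;19m🬂[38;2;8;28;22m[48;2;6;26;19m🬂[38;2;8;28;22m[48;2;6;26;19m🬂[38;2;8;28;22m[48;2;6;26;19m🬂[38;2;8;28;22m[48;2;6;26;19m🬂[38;2;8;28;22m[48;2;6;26;19m🬂[38;2;8;28;22m[48;2;6;26;19m🬂[38;2;8;28;22m[48;2;6;26;19m🬂[38;2;8;28;22m[48;2;6;26;19m🬂[0m
</frame>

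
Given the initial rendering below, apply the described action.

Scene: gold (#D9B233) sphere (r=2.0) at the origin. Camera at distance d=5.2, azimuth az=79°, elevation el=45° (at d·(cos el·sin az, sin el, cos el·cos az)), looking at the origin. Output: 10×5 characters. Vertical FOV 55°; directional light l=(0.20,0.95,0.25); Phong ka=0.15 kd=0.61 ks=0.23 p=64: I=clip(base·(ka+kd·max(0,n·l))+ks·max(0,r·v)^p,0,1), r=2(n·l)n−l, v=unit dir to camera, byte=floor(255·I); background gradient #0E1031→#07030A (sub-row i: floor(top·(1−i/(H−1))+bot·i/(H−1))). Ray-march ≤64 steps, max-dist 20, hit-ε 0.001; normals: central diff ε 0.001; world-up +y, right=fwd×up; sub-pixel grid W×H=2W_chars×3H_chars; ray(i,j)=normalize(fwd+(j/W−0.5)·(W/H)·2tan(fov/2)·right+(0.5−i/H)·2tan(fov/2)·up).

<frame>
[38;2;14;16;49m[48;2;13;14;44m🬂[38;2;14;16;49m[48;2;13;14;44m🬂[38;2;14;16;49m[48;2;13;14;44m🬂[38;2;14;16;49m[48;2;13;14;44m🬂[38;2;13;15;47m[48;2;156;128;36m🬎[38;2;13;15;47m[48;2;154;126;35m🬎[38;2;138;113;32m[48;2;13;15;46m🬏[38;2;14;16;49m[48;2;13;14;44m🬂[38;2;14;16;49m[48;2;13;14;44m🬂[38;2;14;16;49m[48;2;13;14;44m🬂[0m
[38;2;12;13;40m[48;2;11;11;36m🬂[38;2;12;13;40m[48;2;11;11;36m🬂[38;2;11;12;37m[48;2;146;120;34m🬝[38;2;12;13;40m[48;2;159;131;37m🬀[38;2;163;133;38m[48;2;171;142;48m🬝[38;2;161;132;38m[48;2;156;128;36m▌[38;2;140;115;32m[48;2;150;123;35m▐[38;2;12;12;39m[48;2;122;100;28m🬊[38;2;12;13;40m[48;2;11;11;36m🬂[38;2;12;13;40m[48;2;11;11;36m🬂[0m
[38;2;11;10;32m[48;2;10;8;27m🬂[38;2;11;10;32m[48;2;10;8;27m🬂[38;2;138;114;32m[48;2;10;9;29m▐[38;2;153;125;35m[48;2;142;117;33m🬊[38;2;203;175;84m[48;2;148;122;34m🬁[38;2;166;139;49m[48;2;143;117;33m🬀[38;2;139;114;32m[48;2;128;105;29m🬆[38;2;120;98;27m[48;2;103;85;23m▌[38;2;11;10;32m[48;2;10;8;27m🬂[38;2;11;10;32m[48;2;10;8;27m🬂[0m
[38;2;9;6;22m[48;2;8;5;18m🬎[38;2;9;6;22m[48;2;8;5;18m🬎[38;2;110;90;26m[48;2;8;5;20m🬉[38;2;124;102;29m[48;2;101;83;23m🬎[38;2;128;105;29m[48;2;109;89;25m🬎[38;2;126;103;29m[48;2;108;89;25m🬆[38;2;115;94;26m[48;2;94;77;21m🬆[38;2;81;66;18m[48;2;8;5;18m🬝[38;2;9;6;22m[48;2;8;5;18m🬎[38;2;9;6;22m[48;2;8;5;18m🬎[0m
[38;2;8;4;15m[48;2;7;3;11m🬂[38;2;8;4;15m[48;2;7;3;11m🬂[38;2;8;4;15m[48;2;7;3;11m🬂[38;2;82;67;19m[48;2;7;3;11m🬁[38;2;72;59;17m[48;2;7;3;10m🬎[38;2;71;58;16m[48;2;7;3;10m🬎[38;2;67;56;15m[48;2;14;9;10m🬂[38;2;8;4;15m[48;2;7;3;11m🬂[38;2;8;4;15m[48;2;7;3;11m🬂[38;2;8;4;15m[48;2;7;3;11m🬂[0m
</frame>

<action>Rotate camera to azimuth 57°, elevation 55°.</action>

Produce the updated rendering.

<frame>
[38;2;14;16;49m[48;2;13;14;44m🬂[38;2;14;16;49m[48;2;13;14;44m🬂[38;2;14;16;49m[48;2;13;14;44m🬂[38;2;14;16;49m[48;2;13;14;44m🬂[38;2;13;15;47m[48;2;141;115;33m🬎[38;2;13;15;47m[48;2;144;118;33m🬎[38;2;129;106;30m[48;2;13;15;46m🬏[38;2;14;16;49m[48;2;13;14;44m🬂[38;2;14;16;49m[48;2;13;14;44m🬂[38;2;14;16;49m[48;2;13;14;44m🬂[0m
[38;2;12;13;40m[48;2;11;11;36m🬂[38;2;12;13;40m[48;2;11;11;36m🬂[38;2;11;12;37m[48;2;137;112;32m🬝[38;2;12;13;40m[48;2;153;125;35m🬀[38;2;157;129;36m[48;2;163;134;38m🬂[38;2;157;129;36m[48;2;162;133;37m🬂[38;2;143;117;33m[48;2;153;125;35m🬉[38;2;12;12;39m[48;2;131;107;30m🬊[38;2;12;13;40m[48;2;11;11;36m🬂[38;2;12;13;40m[48;2;11;11;36m🬂[0m
[38;2;11;10;32m[48;2;10;8;27m🬂[38;2;11;10;32m[48;2;10;8;27m🬂[38;2;138;114;32m[48;2;10;9;29m▐[38;2;157;128;36m[48;2;150;123;34m🬊[38;2;172;143;48m[48;2;158;129;36m🬉[38;2;186;157;62m[48;2;157;129;36m🬄[38;2;153;125;35m[48;2;146;120;34m🬆[38;2;137;112;32m[48;2;121;100;28m▌[38;2;11;10;32m[48;2;10;8;27m🬂[38;2;11;10;32m[48;2;10;8;27m🬂[0m
[38;2;9;6;22m[48;2;8;5;18m🬎[38;2;9;6;22m[48;2;8;5;18m🬎[38;2;118;97;27m[48;2;8;5;20m🬉[38;2;140;115;32m[48;2;121;99;28m🬊[38;2;145;119;34m[48;2;130;107;30m🬎[38;2;146;120;34m[48;2;132;108;30m🬆[38;2;138;113;32m[48;2;121;99;28m🬆[38;2;108;88;25m[48;2;8;5;18m🬝[38;2;9;6;22m[48;2;8;5;18m🬎[38;2;9;6;22m[48;2;8;5;18m🬎[0m
[38;2;8;4;15m[48;2;7;3;11m🬂[38;2;8;4;15m[48;2;7;3;11m🬂[38;2;8;4;15m[48;2;7;3;11m🬂[38;2;103;84;24m[48;2;7;3;11m🬁[38;2;98;80;22m[48;2;7;3;10m🬎[38;2;100;82;23m[48;2;7;3;10m🬎[38;2;88;72;20m[48;2;7;3;10m🬆[38;2;8;4;15m[48;2;7;3;11m🬂[38;2;8;4;15m[48;2;7;3;11m🬂[38;2;8;4;15m[48;2;7;3;11m🬂[0m
</frame>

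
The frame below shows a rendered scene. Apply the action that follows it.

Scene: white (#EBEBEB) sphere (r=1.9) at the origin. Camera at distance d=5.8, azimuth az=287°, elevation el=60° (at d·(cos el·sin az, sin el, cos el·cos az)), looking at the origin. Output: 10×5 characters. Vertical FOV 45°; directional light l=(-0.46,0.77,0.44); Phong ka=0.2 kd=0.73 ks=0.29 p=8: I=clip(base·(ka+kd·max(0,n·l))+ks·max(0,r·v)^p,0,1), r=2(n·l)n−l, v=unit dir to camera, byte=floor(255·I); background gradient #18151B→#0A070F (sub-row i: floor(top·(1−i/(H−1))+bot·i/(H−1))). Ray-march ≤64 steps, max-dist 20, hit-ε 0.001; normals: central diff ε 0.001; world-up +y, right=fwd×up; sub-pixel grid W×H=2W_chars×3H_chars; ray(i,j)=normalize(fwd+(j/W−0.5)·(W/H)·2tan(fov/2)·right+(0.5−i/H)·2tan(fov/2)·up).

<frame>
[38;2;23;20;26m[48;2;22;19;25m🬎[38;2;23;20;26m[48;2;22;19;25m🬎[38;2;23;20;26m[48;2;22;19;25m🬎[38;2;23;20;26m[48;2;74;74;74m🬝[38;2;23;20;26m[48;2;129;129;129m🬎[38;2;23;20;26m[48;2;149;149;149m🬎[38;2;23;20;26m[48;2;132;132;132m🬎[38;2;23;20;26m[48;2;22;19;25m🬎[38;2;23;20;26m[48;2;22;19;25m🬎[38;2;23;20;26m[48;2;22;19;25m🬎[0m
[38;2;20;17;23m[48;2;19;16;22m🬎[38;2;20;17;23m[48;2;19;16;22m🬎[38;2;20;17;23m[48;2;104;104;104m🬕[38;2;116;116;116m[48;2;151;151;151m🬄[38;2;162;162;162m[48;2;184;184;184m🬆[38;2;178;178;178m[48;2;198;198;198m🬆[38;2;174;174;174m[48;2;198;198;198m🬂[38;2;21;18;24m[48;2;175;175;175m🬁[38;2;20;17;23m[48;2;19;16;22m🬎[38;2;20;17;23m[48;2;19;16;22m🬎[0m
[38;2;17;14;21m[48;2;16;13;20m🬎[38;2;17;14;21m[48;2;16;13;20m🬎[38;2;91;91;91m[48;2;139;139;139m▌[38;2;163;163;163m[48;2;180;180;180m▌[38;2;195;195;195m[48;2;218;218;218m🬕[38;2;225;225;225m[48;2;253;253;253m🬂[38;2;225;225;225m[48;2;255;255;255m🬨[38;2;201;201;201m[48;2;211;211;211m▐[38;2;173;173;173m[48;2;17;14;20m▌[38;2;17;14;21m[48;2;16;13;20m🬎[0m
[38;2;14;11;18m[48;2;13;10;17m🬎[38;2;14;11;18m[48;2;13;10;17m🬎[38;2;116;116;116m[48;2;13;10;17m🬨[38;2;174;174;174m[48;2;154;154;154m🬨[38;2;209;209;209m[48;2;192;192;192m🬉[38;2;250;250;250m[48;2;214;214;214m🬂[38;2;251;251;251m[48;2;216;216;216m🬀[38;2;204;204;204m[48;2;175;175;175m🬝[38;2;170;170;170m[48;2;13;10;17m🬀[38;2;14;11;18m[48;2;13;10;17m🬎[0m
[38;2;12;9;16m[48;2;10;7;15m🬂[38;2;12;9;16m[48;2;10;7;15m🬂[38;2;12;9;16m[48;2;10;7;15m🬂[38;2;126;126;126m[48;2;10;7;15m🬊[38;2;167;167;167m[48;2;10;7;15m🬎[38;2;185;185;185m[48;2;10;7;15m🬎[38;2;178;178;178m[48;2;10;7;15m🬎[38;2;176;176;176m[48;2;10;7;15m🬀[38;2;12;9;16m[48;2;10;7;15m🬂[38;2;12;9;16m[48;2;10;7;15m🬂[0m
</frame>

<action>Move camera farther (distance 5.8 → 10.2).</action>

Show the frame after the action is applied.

<frame>
[38;2;23;20;26m[48;2;22;19;25m🬎[38;2;23;20;26m[48;2;22;19;25m🬎[38;2;23;20;26m[48;2;22;19;25m🬎[38;2;23;20;26m[48;2;22;19;25m🬎[38;2;23;20;26m[48;2;22;19;25m🬎[38;2;23;20;26m[48;2;22;19;25m🬎[38;2;23;20;26m[48;2;22;19;25m🬎[38;2;23;20;26m[48;2;22;19;25m🬎[38;2;23;20;26m[48;2;22;19;25m🬎[38;2;23;20;26m[48;2;22;19;25m🬎[0m
[38;2;20;17;23m[48;2;19;16;22m🬎[38;2;20;17;23m[48;2;19;16;22m🬎[38;2;20;17;23m[48;2;19;16;22m🬎[38;2;20;17;23m[48;2;19;16;22m🬎[38;2;20;17;23m[48;2;116;116;116m🬎[38;2;20;17;23m[48;2;163;163;163m🬎[38;2;144;144;144m[48;2;20;17;23m🬏[38;2;20;17;23m[48;2;19;16;22m🬎[38;2;20;17;23m[48;2;19;16;22m🬎[38;2;20;17;23m[48;2;19;16;22m🬎[0m
[38;2;17;14;21m[48;2;16;13;20m🬎[38;2;17;14;21m[48;2;16;13;20m🬎[38;2;17;14;21m[48;2;16;13;20m🬎[38;2;28;25;30m[48;2;105;105;105m🬕[38;2;155;155;155m[48;2;187;187;187m▌[38;2;195;195;195m[48;2;247;247;247m🬂[38;2;142;142;142m[48;2;196;196;196m🬁[38;2;17;14;21m[48;2;16;13;20m🬎[38;2;17;14;21m[48;2;16;13;20m🬎[38;2;17;14;21m[48;2;16;13;20m🬎[0m
[38;2;14;11;18m[48;2;13;10;17m🬎[38;2;14;11;18m[48;2;13;10;17m🬎[38;2;14;11;18m[48;2;13;10;17m🬎[38;2;76;76;76m[48;2;13;10;17m🬁[38;2;155;155;155m[48;2;13;10;17m🬎[38;2;199;199;199m[48;2;13;10;17m🬎[38;2;177;177;177m[48;2;13;10;17m🬆[38;2;14;11;18m[48;2;13;10;17m🬎[38;2;14;11;18m[48;2;13;10;17m🬎[38;2;14;11;18m[48;2;13;10;17m🬎[0m
[38;2;12;9;16m[48;2;10;7;15m🬂[38;2;12;9;16m[48;2;10;7;15m🬂[38;2;12;9;16m[48;2;10;7;15m🬂[38;2;12;9;16m[48;2;10;7;15m🬂[38;2;12;9;16m[48;2;10;7;15m🬂[38;2;12;9;16m[48;2;10;7;15m🬂[38;2;12;9;16m[48;2;10;7;15m🬂[38;2;12;9;16m[48;2;10;7;15m🬂[38;2;12;9;16m[48;2;10;7;15m🬂[38;2;12;9;16m[48;2;10;7;15m🬂[0m
</frame>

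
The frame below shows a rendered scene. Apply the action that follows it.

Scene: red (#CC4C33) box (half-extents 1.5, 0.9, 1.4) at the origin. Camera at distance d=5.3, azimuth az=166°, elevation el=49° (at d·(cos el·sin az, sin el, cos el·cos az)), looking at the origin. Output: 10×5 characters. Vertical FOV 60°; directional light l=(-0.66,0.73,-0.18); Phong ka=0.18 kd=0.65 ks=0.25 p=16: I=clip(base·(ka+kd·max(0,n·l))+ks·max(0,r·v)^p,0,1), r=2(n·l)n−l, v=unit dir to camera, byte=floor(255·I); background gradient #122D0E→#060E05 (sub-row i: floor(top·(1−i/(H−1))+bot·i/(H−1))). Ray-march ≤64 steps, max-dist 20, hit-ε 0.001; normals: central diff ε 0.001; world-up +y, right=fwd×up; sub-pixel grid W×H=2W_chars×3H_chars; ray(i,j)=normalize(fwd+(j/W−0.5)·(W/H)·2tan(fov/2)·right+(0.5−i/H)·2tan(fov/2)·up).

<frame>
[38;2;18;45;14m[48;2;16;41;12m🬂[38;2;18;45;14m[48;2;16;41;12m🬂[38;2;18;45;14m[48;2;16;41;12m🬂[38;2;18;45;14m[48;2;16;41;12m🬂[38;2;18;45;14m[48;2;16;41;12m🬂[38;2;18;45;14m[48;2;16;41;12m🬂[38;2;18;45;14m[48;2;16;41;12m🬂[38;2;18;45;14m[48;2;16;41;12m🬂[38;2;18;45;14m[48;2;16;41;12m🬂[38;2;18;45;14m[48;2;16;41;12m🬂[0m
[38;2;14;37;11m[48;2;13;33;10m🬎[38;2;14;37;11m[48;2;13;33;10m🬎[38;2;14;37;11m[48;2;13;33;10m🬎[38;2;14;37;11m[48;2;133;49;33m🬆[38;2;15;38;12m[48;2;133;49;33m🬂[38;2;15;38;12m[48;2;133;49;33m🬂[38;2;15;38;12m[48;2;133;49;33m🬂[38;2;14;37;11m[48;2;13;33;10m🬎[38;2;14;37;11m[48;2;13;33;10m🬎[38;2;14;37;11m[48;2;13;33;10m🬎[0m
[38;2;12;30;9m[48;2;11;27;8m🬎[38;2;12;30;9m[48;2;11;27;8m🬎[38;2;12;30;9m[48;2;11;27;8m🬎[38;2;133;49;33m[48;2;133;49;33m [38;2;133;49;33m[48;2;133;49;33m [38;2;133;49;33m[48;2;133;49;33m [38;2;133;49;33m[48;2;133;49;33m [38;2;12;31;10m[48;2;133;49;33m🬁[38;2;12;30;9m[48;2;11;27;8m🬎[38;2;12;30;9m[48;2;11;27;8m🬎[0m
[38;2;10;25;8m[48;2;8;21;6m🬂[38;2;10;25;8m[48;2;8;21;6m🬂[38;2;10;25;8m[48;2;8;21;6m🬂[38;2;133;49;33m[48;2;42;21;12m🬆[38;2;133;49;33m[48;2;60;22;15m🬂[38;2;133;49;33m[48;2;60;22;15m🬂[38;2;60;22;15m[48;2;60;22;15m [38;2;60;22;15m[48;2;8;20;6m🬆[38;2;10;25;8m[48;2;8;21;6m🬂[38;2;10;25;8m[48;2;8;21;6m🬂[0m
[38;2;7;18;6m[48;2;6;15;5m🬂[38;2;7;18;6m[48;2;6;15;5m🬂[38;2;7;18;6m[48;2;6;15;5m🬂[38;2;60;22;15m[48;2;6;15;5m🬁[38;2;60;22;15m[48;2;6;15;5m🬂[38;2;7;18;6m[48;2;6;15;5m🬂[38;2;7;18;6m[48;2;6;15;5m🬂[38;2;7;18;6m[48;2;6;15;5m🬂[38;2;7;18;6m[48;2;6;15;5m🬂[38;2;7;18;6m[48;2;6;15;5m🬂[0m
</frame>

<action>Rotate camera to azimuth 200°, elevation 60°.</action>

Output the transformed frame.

<frame>
[38;2;18;45;14m[48;2;16;41;12m🬂[38;2;18;45;14m[48;2;16;41;12m🬂[38;2;18;45;14m[48;2;16;41;12m🬂[38;2;18;45;14m[48;2;16;41;12m🬂[38;2;18;45;14m[48;2;16;41;12m🬂[38;2;18;45;14m[48;2;16;41;12m🬂[38;2;18;45;14m[48;2;16;41;12m🬂[38;2;18;45;14m[48;2;16;41;12m🬂[38;2;18;45;14m[48;2;16;41;12m🬂[38;2;18;45;14m[48;2;16;41;12m🬂[0m
[38;2;14;37;11m[48;2;13;33;10m🬎[38;2;14;37;11m[48;2;13;33;10m🬎[38;2;14;37;11m[48;2;13;33;10m🬎[38;2;133;49;33m[48;2;14;36;11m🬦[38;2;133;49;33m[48;2;133;49;33m [38;2;15;38;12m[48;2;133;49;33m🬂[38;2;15;38;12m[48;2;133;49;33m🬂[38;2;133;49;33m[48;2;14;36;11m🬏[38;2;14;37;11m[48;2;13;33;10m🬎[38;2;14;37;11m[48;2;13;33;10m🬎[0m
[38;2;12;30;9m[48;2;11;27;8m🬎[38;2;12;30;9m[48;2;11;27;8m🬎[38;2;133;49;33m[48;2;11;29;9m🬦[38;2;133;49;33m[48;2;133;49;33m [38;2;133;49;33m[48;2;133;49;33m [38;2;133;49;33m[48;2;133;49;33m [38;2;133;49;33m[48;2;133;49;33m [38;2;133;49;33m[48;2;11;29;9m▌[38;2;12;30;9m[48;2;11;27;8m🬎[38;2;12;30;9m[48;2;11;27;8m🬎[0m
[38;2;10;25;8m[48;2;8;21;6m🬂[38;2;10;25;8m[48;2;8;21;6m🬂[38;2;60;22;15m[48;2;8;21;6m🬁[38;2;133;49;33m[48;2;39;21;11m🬁[38;2;133;49;33m[48;2;42;21;12m🬊[38;2;133;49;33m[48;2;60;22;15m🬎[38;2;133;49;33m[48;2;133;50;33m🬝[38;2;10;25;8m[48;2;8;21;6m🬂[38;2;10;25;8m[48;2;8;21;6m🬂[38;2;10;25;8m[48;2;8;21;6m🬂[0m
[38;2;7;18;6m[48;2;6;15;5m🬂[38;2;7;18;6m[48;2;6;15;5m🬂[38;2;7;18;6m[48;2;6;15;5m🬂[38;2;7;18;6m[48;2;6;15;5m🬂[38;2;7;18;6m[48;2;6;15;5m🬂[38;2;60;22;15m[48;2;6;15;5m🬁[38;2;60;22;15m[48;2;6;15;5m🬀[38;2;7;18;6m[48;2;6;15;5m🬂[38;2;7;18;6m[48;2;6;15;5m🬂[38;2;7;18;6m[48;2;6;15;5m🬂[0m
</frame>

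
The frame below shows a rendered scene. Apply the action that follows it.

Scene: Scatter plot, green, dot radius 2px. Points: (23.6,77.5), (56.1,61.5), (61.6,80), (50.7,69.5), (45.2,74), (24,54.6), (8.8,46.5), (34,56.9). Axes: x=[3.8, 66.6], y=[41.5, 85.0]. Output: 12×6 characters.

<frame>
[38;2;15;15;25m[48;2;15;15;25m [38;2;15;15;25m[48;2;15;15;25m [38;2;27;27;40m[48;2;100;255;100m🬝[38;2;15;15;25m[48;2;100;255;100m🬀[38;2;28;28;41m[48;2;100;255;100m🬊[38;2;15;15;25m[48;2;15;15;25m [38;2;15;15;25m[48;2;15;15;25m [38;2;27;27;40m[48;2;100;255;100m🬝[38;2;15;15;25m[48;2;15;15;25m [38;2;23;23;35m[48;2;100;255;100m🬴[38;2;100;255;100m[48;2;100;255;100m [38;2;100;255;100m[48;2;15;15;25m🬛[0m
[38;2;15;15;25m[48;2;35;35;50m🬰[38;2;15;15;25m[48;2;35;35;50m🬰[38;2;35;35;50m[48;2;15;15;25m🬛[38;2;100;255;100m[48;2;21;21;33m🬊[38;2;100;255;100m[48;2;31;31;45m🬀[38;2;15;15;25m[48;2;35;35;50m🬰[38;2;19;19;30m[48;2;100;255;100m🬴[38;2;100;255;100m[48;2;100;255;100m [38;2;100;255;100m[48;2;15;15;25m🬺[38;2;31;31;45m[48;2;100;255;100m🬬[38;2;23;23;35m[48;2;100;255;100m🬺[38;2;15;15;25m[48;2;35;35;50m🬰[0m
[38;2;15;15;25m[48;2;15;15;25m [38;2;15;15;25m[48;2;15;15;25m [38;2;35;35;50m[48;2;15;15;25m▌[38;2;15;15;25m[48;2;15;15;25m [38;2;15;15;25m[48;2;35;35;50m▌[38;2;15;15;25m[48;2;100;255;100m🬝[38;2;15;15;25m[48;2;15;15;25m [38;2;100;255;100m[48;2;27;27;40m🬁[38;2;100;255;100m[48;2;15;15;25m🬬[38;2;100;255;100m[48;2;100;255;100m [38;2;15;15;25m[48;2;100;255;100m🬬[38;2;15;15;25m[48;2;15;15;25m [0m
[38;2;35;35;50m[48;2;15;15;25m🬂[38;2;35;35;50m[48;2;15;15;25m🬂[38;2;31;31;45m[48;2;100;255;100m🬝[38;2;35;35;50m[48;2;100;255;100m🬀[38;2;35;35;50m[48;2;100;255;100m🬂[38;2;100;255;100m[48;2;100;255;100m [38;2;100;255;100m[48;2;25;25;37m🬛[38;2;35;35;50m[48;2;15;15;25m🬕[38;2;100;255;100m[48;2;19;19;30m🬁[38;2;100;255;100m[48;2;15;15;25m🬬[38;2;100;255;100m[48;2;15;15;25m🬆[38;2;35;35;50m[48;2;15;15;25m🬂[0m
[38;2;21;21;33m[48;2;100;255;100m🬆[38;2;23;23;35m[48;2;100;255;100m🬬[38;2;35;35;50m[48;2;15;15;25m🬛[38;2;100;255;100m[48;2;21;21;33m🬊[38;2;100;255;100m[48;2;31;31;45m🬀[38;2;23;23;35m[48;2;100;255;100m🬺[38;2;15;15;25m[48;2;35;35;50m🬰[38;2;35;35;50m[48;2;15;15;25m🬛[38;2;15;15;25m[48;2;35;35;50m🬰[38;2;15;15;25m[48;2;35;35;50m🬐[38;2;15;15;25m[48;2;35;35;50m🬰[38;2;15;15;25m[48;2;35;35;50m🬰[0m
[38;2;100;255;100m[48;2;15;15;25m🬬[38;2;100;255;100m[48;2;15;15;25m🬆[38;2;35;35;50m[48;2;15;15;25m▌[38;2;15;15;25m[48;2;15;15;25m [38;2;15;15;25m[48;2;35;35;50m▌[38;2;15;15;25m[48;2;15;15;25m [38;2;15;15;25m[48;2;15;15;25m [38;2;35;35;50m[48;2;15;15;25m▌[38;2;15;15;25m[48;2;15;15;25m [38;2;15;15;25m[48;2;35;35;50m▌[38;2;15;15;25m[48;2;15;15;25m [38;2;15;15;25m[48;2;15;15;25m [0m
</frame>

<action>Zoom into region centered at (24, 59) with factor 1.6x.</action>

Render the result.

<frame>
[38;2;15;15;25m[48;2;15;15;25m [38;2;15;15;25m[48;2;15;15;25m [38;2;35;35;50m[48;2;15;15;25m▌[38;2;15;15;25m[48;2;15;15;25m [38;2;15;15;25m[48;2;35;35;50m▌[38;2;15;15;25m[48;2;15;15;25m [38;2;15;15;25m[48;2;15;15;25m [38;2;35;35;50m[48;2;15;15;25m▌[38;2;15;15;25m[48;2;15;15;25m [38;2;15;15;25m[48;2;35;35;50m▌[38;2;15;15;25m[48;2;100;255;100m🬺[38;2;100;255;100m[48;2;15;15;25m🬬[0m
[38;2;15;15;25m[48;2;35;35;50m🬰[38;2;15;15;25m[48;2;35;35;50m🬰[38;2;35;35;50m[48;2;15;15;25m🬛[38;2;15;15;25m[48;2;35;35;50m🬰[38;2;15;15;25m[48;2;35;35;50m🬐[38;2;15;15;25m[48;2;35;35;50m🬰[38;2;15;15;25m[48;2;35;35;50m🬰[38;2;35;35;50m[48;2;15;15;25m🬛[38;2;15;15;25m[48;2;35;35;50m🬰[38;2;15;15;25m[48;2;35;35;50m🬐[38;2;15;15;25m[48;2;35;35;50m🬰[38;2;15;15;25m[48;2;35;35;50m🬰[0m
[38;2;15;15;25m[48;2;15;15;25m [38;2;15;15;25m[48;2;15;15;25m [38;2;35;35;50m[48;2;15;15;25m▌[38;2;15;15;25m[48;2;15;15;25m [38;2;15;15;25m[48;2;35;35;50m▌[38;2;15;15;25m[48;2;15;15;25m [38;2;15;15;25m[48;2;15;15;25m [38;2;35;35;50m[48;2;15;15;25m▌[38;2;15;15;25m[48;2;100;255;100m🬆[38;2;27;27;40m[48;2;100;255;100m🬬[38;2;15;15;25m[48;2;15;15;25m [38;2;15;15;25m[48;2;15;15;25m [0m
[38;2;35;35;50m[48;2;15;15;25m🬂[38;2;35;35;50m[48;2;15;15;25m🬂[38;2;35;35;50m[48;2;15;15;25m🬕[38;2;35;35;50m[48;2;15;15;25m🬂[38;2;27;27;40m[48;2;100;255;100m🬝[38;2;35;35;50m[48;2;100;255;100m🬀[38;2;100;255;100m[48;2;28;28;41m🬱[38;2;100;255;100m[48;2;27;27;40m🬁[38;2;100;255;100m[48;2;15;15;25m🬬[38;2;100;255;100m[48;2;28;28;41m🬆[38;2;35;35;50m[48;2;15;15;25m🬂[38;2;35;35;50m[48;2;15;15;25m🬂[0m
[38;2;15;15;25m[48;2;35;35;50m🬰[38;2;23;23;35m[48;2;100;255;100m🬬[38;2;35;35;50m[48;2;15;15;25m🬛[38;2;15;15;25m[48;2;35;35;50m🬰[38;2;15;15;25m[48;2;35;35;50m🬐[38;2;100;255;100m[48;2;21;21;33m🬊[38;2;100;255;100m[48;2;23;23;35m🬀[38;2;35;35;50m[48;2;15;15;25m🬛[38;2;15;15;25m[48;2;35;35;50m🬰[38;2;15;15;25m[48;2;35;35;50m🬐[38;2;15;15;25m[48;2;35;35;50m🬰[38;2;15;15;25m[48;2;35;35;50m🬰[0m
[38;2;15;15;25m[48;2;100;255;100m🬐[38;2;100;255;100m[48;2;100;255;100m [38;2;23;23;35m[48;2;100;255;100m🬸[38;2;15;15;25m[48;2;15;15;25m [38;2;15;15;25m[48;2;35;35;50m▌[38;2;15;15;25m[48;2;15;15;25m [38;2;15;15;25m[48;2;15;15;25m [38;2;35;35;50m[48;2;15;15;25m▌[38;2;15;15;25m[48;2;15;15;25m [38;2;15;15;25m[48;2;35;35;50m▌[38;2;15;15;25m[48;2;15;15;25m [38;2;15;15;25m[48;2;15;15;25m [0m
</frame>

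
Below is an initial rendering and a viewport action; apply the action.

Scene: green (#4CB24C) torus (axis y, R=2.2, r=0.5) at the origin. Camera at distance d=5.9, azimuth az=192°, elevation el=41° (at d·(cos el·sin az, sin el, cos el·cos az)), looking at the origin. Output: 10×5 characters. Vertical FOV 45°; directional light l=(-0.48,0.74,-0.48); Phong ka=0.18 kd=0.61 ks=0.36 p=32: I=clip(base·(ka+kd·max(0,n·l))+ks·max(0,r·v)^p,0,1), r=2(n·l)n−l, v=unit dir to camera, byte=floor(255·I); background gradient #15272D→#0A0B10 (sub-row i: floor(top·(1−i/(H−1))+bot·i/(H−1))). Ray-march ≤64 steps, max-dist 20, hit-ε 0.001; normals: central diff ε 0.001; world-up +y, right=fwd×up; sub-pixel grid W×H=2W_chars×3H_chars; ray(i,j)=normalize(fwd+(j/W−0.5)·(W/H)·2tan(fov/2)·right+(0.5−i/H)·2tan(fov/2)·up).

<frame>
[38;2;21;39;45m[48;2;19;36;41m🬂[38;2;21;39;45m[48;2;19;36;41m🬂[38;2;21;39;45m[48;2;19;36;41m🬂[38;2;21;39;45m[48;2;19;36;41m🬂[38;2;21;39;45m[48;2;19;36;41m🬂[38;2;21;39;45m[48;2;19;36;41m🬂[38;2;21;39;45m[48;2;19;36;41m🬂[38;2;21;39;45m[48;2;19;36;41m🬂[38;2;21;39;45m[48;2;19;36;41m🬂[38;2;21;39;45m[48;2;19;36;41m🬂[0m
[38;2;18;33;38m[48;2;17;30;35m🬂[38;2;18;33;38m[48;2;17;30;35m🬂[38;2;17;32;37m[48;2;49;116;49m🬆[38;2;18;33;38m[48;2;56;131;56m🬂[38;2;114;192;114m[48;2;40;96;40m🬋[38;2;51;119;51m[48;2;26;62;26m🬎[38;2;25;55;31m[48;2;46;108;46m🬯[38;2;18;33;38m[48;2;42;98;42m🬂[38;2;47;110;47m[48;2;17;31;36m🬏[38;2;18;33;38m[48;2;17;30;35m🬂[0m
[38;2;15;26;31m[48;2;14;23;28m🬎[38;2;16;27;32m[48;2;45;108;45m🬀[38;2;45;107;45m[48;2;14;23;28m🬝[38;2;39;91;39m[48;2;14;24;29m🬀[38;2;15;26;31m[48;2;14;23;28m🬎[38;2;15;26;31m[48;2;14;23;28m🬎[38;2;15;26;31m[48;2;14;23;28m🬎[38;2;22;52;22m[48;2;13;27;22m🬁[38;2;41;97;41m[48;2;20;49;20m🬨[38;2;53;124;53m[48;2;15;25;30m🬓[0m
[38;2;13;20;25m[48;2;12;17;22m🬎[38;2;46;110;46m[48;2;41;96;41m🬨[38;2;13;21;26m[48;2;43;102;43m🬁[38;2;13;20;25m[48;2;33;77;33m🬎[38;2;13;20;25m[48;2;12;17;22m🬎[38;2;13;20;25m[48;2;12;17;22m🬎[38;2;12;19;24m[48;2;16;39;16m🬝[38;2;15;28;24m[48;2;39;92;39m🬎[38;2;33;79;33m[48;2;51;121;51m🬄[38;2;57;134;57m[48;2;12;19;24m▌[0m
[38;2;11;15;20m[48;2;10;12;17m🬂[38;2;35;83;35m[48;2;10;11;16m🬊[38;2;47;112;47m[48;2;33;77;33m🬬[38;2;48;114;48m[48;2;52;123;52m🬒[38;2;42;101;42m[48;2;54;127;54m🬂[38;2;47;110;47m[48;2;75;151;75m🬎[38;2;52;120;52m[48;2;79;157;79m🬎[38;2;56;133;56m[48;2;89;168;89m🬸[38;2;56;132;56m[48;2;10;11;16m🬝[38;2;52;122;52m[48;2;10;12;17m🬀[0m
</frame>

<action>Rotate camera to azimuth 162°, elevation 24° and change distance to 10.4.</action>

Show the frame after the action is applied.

<frame>
[38;2;21;39;45m[48;2;19;36;41m🬂[38;2;21;39;45m[48;2;19;36;41m🬂[38;2;21;39;45m[48;2;19;36;41m🬂[38;2;21;39;45m[48;2;19;36;41m🬂[38;2;21;39;45m[48;2;19;36;41m🬂[38;2;21;39;45m[48;2;19;36;41m🬂[38;2;21;39;45m[48;2;19;36;41m🬂[38;2;21;39;45m[48;2;19;36;41m🬂[38;2;21;39;45m[48;2;19;36;41m🬂[38;2;21;39;45m[48;2;19;36;41m🬂[0m
[38;2;18;33;38m[48;2;17;30;35m🬂[38;2;18;33;38m[48;2;17;30;35m🬂[38;2;18;33;38m[48;2;17;30;35m🬂[38;2;18;33;38m[48;2;17;30;35m🬂[38;2;18;33;38m[48;2;17;30;35m🬂[38;2;18;33;38m[48;2;17;30;35m🬂[38;2;18;33;38m[48;2;17;30;35m🬂[38;2;18;33;38m[48;2;17;30;35m🬂[38;2;18;33;38m[48;2;17;30;35m🬂[38;2;18;33;38m[48;2;17;30;35m🬂[0m
[38;2;15;26;31m[48;2;14;23;28m🬎[38;2;15;26;31m[48;2;14;23;28m🬎[38;2;15;26;31m[48;2;14;23;28m🬎[38;2;16;27;32m[48;2;46;108;46m🬀[38;2;86;161;86m[48;2;18;35;29m🬂[38;2;40;96;40m[48;2;14;24;29m🬂[38;2;13;29;18m[48;2;44;105;44m🬚[38;2;53;126;53m[48;2;15;25;30m🬓[38;2;15;26;31m[48;2;14;23;28m🬎[38;2;15;26;31m[48;2;14;23;28m🬎[0m
[38;2;13;20;25m[48;2;12;17;22m🬎[38;2;13;20;25m[48;2;12;17;22m🬎[38;2;13;20;25m[48;2;12;17;22m🬎[38;2;29;68;29m[48;2;12;20;21m🬁[38;2;42;100;42m[48;2;14;29;19m🬂[38;2;54;123;54m[48;2;20;43;25m🬂[38;2;152;224;152m[48;2;24;49;30m🬀[38;2;47;112;47m[48;2;12;18;23m🬀[38;2;13;20;25m[48;2;12;17;22m🬎[38;2;13;20;25m[48;2;12;17;22m🬎[0m
[38;2;11;15;20m[48;2;10;12;17m🬂[38;2;11;15;20m[48;2;10;12;17m🬂[38;2;11;15;20m[48;2;10;12;17m🬂[38;2;11;15;20m[48;2;10;12;17m🬂[38;2;11;15;20m[48;2;10;12;17m🬂[38;2;11;15;20m[48;2;10;12;17m🬂[38;2;11;15;20m[48;2;10;12;17m🬂[38;2;11;15;20m[48;2;10;12;17m🬂[38;2;11;15;20m[48;2;10;12;17m🬂[38;2;11;15;20m[48;2;10;12;17m🬂[0m
</frame>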